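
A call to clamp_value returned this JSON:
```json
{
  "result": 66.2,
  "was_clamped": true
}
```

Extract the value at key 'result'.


66.2


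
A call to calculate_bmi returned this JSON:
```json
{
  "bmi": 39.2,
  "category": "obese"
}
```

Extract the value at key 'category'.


obese


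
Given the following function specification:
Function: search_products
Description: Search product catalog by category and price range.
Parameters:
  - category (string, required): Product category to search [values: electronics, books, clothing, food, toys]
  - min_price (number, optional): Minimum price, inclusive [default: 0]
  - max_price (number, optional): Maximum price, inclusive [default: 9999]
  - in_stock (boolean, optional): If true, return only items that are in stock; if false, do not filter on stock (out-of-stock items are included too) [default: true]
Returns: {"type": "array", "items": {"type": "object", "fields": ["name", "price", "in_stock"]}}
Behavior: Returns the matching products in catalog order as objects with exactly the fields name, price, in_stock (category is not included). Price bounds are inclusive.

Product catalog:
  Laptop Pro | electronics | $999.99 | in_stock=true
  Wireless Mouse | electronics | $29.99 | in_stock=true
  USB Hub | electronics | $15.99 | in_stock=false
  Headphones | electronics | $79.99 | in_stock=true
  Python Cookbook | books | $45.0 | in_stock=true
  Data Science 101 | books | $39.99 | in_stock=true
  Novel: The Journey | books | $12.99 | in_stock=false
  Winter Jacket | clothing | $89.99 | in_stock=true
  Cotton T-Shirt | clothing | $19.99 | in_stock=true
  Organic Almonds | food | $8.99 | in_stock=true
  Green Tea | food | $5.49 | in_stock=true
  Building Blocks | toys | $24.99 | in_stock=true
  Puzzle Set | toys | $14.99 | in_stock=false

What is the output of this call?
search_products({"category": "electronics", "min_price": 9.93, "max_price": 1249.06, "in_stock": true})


Filter: category=electronics, 9.93 <= price <= 1249.06, in-stock only
  Laptop Pro ($999.99): keep
  Wireless Mouse ($29.99): keep
  USB Hub ($15.99): out of stock -> skip
  Headphones ($79.99): keep
Output:
[{"name": "Laptop Pro", "price": 999.99, "in_stock": true}, {"name": "Wireless Mouse", "price": 29.99, "in_stock": true}, {"name": "Headphones", "price": 79.99, "in_stock": true}]


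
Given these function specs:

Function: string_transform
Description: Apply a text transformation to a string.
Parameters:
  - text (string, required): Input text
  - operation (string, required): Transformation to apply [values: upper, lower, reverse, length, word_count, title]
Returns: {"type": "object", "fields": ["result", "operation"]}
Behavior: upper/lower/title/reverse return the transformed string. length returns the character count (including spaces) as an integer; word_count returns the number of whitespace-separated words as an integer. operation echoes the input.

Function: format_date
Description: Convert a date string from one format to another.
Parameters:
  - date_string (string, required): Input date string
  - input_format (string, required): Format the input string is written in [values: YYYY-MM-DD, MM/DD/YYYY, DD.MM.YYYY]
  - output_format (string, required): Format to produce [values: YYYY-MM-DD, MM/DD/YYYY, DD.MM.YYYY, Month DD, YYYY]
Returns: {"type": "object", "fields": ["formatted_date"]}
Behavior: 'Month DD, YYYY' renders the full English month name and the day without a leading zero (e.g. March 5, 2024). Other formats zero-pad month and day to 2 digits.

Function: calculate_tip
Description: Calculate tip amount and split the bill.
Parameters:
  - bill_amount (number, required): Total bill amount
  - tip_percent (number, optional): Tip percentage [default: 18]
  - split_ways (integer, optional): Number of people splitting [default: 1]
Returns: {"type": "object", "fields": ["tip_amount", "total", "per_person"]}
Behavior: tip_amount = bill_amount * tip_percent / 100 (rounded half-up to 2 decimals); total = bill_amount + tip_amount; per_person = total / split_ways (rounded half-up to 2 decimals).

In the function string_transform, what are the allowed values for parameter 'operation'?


The string_transform spec declares:
  - operation (string, required): Transformation to apply [values: upper, lower, reverse, length, word_count, title]
Allowed values:
upper, lower, reverse, length, word_count, title


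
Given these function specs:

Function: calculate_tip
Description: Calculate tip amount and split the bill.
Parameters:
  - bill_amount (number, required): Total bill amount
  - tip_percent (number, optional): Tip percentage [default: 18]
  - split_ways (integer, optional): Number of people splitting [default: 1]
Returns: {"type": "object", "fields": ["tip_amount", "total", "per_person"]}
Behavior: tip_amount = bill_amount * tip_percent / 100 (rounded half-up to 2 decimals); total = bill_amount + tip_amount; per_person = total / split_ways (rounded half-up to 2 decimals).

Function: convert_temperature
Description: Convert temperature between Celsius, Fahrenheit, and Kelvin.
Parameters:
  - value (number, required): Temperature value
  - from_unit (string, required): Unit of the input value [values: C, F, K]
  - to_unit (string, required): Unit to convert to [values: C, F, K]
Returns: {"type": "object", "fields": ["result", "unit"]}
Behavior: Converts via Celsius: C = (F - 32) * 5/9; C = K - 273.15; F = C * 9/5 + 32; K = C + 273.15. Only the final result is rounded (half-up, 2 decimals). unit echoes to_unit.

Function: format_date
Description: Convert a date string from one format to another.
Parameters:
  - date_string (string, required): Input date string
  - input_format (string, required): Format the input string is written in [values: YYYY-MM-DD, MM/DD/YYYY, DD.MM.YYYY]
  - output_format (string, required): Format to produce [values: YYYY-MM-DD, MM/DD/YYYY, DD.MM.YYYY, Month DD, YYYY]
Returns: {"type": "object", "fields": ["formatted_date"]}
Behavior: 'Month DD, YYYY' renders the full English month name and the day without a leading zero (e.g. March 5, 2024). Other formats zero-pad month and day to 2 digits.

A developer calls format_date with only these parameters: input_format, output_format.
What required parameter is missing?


Required parameters: date_string, input_format, output_format
Provided: input_format, output_format
Missing: date_string
date_string


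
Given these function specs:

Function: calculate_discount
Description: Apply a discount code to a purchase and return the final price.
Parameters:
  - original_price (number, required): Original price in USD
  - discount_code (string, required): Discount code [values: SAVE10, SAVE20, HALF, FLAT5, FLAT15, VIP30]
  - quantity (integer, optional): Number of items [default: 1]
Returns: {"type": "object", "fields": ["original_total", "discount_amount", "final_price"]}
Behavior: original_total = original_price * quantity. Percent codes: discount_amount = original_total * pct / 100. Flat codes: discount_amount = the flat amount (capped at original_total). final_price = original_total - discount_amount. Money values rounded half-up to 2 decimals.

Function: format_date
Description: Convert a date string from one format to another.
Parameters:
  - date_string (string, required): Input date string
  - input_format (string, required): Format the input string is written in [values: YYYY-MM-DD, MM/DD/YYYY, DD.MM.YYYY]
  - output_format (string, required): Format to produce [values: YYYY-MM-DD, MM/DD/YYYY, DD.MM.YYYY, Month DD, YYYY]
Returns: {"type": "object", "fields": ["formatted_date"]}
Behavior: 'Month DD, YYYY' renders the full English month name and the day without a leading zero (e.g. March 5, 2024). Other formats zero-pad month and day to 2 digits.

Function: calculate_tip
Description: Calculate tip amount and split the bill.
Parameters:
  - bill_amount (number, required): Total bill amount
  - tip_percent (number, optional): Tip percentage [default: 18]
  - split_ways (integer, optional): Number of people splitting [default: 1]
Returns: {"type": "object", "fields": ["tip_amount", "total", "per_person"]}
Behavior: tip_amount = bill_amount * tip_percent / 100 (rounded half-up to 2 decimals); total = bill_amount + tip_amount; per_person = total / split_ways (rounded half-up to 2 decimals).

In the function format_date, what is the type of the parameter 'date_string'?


The format_date spec declares:
  - date_string (string, required): Input date string
Type:
string


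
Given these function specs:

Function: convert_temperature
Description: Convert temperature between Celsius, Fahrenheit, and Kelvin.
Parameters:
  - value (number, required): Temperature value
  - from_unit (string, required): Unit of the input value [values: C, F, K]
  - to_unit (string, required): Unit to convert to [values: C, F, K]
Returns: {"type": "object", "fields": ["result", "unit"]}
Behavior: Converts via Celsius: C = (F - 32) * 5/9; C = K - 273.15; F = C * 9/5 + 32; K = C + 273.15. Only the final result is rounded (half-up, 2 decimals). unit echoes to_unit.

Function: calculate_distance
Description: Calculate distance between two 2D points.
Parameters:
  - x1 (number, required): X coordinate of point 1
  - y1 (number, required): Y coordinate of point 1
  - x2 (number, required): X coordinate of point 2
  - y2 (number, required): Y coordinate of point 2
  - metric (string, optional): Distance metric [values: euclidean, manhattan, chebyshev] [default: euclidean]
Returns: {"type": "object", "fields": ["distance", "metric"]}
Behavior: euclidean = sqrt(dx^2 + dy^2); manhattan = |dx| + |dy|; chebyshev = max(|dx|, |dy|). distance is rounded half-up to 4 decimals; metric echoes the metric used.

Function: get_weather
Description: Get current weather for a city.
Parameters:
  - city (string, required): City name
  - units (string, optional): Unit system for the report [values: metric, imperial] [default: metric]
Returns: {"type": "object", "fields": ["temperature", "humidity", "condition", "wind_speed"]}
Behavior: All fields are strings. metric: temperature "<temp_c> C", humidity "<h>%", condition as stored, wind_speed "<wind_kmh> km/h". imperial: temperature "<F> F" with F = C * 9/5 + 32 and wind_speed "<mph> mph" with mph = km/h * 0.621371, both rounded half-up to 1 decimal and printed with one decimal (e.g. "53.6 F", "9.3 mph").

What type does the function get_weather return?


The get_weather spec declares Returns: {"type": "object", "fields": ["temperature", "humidity", "condition", "wind_speed"]}
Type:
object


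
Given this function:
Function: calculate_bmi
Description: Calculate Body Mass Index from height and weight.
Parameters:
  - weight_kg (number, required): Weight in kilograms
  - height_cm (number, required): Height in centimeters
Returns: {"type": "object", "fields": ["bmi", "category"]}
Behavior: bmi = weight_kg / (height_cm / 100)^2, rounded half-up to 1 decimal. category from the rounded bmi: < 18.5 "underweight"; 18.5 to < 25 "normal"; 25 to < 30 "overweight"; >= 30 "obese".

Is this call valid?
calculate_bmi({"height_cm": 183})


Checking required parameters...
Missing required parameter: weight_kg
Invalid - missing required parameter 'weight_kg'


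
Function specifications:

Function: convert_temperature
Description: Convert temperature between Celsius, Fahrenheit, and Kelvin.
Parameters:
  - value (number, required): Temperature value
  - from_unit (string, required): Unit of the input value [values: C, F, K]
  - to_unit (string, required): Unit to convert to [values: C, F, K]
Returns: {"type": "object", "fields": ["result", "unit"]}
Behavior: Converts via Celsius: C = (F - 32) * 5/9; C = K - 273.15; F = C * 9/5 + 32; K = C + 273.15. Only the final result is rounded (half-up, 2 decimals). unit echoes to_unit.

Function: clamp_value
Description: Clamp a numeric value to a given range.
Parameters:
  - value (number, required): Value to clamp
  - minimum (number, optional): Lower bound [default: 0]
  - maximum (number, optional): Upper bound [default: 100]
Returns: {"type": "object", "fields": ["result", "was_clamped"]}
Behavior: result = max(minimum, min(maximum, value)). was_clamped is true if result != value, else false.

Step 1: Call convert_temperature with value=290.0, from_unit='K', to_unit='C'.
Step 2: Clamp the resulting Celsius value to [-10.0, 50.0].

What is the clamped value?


Step 1: convert_temperature(value=290.0, from_unit=K, to_unit=C)
  To C: 290 - 273.15 = 16.85
  Target is C: 16.85
  Round to 2 decimals: 16.85
  -> result = 16.85 C
Step 2: clamp_value(value=16.85, minimum=-10.0, maximum=50.0)
  result = max(-10.0, min(50.0, 16.85)) = max(-10.0, 16.85) = 16.85
  was_clamped = (16.85 != 16.85) = false
  -> result = 16.85
16.85


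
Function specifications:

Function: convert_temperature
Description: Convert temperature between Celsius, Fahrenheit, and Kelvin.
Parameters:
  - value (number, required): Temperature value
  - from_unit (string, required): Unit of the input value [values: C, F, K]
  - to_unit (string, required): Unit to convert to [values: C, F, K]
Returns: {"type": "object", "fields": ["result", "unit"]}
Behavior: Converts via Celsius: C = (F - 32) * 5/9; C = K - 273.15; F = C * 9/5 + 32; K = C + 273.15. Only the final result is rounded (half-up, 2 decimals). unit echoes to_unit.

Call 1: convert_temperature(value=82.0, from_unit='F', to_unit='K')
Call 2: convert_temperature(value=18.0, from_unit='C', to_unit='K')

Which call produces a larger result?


Call 1:
  To C: (82 - 32) * 5/9 = 27.777778
  To K: 27.777778 + 273.15 = 300.927778
  Round to 2 decimals: 300.93
  -> 300.93 K
Call 2:
  Input already in C: 18
  To K: 18 + 273.15 = 291.15
  Round to 2 decimals: 291.15
  -> 291.15 K
Call 1 (300.93 K)


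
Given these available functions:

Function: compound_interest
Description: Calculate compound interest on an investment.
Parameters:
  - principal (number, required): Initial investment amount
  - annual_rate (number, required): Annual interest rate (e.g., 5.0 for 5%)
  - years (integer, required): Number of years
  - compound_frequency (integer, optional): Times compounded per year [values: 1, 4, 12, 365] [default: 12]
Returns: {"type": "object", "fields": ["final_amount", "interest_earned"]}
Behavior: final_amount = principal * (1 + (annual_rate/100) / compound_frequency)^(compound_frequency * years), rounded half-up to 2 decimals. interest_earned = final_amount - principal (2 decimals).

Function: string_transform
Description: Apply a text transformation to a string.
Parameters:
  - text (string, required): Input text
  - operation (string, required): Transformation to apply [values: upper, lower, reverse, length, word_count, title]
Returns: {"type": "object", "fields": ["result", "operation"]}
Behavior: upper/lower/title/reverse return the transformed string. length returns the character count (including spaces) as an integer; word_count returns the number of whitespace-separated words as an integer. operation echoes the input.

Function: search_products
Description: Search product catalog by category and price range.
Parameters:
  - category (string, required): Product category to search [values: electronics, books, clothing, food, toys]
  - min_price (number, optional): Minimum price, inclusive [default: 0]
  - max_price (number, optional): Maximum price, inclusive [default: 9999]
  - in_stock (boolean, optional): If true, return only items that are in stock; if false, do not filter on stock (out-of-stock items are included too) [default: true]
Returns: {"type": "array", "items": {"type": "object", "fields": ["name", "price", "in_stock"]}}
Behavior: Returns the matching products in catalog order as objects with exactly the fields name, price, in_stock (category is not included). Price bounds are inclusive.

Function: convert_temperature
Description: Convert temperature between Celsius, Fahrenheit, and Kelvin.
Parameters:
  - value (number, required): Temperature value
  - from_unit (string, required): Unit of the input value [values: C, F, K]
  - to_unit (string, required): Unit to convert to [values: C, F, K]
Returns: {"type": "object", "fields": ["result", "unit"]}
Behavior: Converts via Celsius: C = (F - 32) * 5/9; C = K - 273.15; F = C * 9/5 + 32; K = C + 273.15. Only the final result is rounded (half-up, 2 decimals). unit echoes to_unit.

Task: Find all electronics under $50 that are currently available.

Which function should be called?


The task needs a function whose description is: Search product catalog by category and price range.
search_products


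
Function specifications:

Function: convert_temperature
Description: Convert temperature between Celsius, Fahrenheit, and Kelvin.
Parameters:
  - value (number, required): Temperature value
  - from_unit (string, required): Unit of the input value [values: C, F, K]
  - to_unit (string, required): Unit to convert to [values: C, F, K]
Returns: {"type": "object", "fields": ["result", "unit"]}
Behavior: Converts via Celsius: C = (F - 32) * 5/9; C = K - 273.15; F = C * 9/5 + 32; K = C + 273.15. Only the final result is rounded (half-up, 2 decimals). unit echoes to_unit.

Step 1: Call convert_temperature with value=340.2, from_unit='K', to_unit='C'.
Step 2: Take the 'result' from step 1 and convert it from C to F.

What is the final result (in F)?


Step 1: convert_temperature(value=340.2, from_unit=K, to_unit=C)
  To C: 340.2 - 273.15 = 67.05
  Target is C: 67.05
  Round to 2 decimals: 67.05
  -> result = 67.05 C
Step 2: convert_temperature(value=67.05, from_unit=C, to_unit=F)
  Input already in C: 67.05
  To F: 67.05 * 9/5 + 32 = 152.69
  Round to 2 decimals: 152.69
  -> result = 152.69 F
152.69 F


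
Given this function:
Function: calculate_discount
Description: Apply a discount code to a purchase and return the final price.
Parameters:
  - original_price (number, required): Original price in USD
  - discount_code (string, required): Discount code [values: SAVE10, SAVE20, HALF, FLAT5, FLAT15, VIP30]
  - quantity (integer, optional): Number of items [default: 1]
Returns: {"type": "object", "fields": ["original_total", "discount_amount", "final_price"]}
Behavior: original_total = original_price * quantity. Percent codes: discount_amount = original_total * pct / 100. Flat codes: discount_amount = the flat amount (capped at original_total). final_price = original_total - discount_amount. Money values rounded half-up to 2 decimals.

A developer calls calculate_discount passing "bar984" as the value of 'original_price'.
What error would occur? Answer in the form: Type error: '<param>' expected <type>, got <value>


Spec: 'original_price' is declared as number; "bar984" is a string.
Type error: 'original_price' expected number, got "bar984"


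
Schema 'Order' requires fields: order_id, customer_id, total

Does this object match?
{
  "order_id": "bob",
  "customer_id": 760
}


Checking required fields...
Missing: total
Invalid - missing required field 'total'


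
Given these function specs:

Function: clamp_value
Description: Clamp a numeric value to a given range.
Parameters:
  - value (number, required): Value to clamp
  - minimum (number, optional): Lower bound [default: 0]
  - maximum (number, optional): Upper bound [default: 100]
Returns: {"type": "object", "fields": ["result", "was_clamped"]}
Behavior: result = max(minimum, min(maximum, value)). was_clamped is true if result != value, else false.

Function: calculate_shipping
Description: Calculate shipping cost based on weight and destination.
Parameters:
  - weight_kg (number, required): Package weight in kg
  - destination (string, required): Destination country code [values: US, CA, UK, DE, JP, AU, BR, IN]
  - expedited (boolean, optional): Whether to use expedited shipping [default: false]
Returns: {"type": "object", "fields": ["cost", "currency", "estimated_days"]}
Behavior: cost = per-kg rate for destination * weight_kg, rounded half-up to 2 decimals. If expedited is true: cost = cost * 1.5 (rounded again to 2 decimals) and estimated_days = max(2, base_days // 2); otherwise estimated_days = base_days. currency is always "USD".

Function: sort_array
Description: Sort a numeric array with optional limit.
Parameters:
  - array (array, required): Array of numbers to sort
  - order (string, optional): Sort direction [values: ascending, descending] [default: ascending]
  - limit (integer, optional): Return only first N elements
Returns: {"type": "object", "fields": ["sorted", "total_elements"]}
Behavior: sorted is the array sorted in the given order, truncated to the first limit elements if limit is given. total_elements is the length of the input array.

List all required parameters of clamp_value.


Parameters of clamp_value and their required/optional flag:
  value: required
  minimum: optional
  maximum: optional
value


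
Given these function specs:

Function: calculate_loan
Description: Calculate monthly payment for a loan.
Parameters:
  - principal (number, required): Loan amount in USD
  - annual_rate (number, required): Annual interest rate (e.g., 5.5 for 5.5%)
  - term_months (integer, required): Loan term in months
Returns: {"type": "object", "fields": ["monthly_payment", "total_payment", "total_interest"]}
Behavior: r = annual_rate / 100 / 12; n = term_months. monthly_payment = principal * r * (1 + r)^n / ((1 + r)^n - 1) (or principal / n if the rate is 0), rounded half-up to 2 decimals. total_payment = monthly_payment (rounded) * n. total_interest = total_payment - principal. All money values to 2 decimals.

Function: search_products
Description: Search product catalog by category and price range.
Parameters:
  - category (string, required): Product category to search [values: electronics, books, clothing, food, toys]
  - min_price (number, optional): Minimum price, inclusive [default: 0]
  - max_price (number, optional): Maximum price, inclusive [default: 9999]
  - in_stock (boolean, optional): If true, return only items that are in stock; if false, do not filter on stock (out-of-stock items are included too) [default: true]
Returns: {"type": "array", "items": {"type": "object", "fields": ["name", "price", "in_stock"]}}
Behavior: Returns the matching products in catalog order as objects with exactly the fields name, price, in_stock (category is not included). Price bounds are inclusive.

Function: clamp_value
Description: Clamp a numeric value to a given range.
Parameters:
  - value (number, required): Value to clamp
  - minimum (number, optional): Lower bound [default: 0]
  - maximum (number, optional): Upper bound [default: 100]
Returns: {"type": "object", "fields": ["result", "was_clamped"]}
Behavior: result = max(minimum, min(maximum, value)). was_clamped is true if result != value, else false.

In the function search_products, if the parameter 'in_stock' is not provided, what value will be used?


The search_products spec declares:
  - in_stock (boolean, optional): If true, return only items that are in stock; if false, do not filter on stock (out-of-stock items are included too) [default: true]
Default:
true


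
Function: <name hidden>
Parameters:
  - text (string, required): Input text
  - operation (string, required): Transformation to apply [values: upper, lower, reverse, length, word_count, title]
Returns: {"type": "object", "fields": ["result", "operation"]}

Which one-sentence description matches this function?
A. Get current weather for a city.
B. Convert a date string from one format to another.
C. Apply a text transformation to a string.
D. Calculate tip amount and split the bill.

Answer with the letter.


Parameters text, operation and return ["result", "operation"] fit: Apply a text transformation to a string.
C


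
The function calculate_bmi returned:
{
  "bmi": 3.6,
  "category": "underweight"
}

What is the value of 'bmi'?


3.6


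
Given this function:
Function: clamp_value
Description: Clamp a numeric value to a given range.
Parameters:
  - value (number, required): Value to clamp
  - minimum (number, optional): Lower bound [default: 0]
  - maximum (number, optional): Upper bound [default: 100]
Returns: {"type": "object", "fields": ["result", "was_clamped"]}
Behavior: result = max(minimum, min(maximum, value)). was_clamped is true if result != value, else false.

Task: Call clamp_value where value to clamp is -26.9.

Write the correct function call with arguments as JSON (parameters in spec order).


Mapping each described value to its parameter name:
  'Value to clamp' -> value = -26.9
clamp_value({"value": -26.9})


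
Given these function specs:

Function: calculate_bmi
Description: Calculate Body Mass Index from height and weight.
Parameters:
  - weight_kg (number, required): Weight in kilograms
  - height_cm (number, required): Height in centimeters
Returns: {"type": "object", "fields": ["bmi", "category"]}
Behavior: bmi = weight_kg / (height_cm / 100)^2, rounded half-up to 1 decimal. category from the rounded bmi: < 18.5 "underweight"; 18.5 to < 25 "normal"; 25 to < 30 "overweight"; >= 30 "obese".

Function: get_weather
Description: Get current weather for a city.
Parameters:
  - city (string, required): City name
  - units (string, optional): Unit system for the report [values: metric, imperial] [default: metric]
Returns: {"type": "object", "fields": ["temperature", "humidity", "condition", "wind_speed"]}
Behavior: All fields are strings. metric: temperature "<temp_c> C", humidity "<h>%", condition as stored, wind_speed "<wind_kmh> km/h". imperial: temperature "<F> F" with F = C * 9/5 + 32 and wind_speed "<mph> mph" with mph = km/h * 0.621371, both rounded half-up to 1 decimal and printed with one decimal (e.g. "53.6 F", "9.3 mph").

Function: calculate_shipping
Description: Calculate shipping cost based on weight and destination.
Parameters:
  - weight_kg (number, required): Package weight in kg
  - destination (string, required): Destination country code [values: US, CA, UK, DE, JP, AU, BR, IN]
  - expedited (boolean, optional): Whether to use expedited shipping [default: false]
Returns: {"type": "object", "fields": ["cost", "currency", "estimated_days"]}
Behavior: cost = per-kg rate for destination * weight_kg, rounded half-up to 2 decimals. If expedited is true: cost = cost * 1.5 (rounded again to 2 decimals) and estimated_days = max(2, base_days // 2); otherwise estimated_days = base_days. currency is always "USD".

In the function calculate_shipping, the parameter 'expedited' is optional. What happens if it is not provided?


The calculate_shipping spec declares:
  - expedited (boolean, optional): Whether to use expedited shipping [default: false]
It defaults to false


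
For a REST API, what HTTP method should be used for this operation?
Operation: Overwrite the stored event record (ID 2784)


GET = read, POST = create, PUT = update/replace, DELETE = remove
This operation is an update/replace.
PUT


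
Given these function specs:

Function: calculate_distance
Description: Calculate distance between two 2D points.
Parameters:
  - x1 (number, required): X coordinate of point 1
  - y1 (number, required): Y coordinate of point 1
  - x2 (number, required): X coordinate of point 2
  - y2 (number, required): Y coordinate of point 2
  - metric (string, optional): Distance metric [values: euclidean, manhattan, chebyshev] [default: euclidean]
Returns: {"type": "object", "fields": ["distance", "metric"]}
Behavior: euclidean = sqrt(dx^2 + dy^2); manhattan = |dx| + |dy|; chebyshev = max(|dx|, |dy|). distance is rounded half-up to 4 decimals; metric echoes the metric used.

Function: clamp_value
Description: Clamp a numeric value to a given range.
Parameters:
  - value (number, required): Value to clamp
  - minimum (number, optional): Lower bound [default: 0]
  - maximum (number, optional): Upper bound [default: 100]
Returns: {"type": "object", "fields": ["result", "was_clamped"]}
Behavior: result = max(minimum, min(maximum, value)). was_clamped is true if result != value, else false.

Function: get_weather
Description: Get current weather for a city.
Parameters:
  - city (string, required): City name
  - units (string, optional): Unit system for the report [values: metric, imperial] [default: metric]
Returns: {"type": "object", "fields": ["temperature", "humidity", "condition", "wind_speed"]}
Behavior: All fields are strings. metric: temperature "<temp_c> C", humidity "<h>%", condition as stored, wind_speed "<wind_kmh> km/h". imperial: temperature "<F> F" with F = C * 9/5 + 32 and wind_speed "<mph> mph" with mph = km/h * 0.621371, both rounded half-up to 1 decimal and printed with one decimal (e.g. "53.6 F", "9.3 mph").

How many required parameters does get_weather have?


Parameters of get_weather: city (required), units (optional)
Required count:
1


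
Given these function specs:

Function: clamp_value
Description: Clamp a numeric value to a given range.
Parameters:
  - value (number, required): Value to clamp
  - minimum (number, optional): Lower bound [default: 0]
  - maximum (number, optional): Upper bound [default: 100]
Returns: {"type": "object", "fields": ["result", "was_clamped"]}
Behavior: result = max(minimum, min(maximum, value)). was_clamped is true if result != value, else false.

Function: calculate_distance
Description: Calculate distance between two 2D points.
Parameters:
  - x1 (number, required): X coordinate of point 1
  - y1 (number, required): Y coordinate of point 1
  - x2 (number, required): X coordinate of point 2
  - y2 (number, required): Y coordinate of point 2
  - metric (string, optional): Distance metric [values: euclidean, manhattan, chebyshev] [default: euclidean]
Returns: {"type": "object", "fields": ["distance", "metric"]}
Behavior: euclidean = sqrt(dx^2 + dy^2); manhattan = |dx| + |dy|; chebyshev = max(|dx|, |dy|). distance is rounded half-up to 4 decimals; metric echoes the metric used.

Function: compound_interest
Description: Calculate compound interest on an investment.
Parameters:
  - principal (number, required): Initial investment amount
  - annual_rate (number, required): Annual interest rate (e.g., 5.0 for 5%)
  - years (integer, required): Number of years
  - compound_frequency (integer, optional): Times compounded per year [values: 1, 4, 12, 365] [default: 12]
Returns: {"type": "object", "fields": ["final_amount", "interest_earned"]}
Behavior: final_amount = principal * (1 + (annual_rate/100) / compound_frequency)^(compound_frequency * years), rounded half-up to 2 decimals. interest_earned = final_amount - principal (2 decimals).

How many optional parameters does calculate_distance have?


Parameters of calculate_distance: x1 (required), y1 (required), x2 (required), y2 (required), metric (optional)
Optional count:
1


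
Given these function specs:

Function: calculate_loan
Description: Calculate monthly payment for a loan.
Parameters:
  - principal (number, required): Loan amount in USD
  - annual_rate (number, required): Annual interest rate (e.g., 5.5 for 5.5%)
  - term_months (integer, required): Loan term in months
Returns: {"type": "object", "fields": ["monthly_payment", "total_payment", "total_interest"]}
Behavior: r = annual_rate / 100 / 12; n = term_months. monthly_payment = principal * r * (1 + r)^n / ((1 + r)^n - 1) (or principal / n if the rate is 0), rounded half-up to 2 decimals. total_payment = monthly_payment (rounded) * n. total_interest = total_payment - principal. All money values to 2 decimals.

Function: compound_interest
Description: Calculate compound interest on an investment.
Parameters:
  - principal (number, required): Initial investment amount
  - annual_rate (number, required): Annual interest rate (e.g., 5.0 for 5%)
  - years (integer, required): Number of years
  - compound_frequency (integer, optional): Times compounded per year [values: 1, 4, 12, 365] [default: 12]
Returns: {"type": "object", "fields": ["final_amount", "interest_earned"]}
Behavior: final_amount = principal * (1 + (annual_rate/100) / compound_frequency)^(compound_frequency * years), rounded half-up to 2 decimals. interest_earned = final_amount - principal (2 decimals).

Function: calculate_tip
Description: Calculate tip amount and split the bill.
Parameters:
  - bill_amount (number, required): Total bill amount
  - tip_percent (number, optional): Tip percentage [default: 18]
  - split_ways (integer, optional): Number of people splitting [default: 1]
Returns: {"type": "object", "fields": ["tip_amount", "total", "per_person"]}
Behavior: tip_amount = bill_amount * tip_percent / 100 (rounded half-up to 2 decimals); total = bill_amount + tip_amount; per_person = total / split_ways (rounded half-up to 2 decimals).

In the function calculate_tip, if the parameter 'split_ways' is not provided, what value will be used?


The calculate_tip spec declares:
  - split_ways (integer, optional): Number of people splitting [default: 1]
Default:
1


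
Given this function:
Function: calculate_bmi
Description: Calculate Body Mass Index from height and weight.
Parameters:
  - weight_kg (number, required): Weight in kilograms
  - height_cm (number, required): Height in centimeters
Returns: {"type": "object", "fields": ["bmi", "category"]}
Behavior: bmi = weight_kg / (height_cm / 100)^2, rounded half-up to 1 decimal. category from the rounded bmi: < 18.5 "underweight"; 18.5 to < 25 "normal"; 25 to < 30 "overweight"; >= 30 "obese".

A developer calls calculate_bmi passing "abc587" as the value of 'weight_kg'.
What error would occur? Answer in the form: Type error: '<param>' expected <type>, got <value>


Spec: 'weight_kg' is declared as number; "abc587" is a string.
Type error: 'weight_kg' expected number, got "abc587"


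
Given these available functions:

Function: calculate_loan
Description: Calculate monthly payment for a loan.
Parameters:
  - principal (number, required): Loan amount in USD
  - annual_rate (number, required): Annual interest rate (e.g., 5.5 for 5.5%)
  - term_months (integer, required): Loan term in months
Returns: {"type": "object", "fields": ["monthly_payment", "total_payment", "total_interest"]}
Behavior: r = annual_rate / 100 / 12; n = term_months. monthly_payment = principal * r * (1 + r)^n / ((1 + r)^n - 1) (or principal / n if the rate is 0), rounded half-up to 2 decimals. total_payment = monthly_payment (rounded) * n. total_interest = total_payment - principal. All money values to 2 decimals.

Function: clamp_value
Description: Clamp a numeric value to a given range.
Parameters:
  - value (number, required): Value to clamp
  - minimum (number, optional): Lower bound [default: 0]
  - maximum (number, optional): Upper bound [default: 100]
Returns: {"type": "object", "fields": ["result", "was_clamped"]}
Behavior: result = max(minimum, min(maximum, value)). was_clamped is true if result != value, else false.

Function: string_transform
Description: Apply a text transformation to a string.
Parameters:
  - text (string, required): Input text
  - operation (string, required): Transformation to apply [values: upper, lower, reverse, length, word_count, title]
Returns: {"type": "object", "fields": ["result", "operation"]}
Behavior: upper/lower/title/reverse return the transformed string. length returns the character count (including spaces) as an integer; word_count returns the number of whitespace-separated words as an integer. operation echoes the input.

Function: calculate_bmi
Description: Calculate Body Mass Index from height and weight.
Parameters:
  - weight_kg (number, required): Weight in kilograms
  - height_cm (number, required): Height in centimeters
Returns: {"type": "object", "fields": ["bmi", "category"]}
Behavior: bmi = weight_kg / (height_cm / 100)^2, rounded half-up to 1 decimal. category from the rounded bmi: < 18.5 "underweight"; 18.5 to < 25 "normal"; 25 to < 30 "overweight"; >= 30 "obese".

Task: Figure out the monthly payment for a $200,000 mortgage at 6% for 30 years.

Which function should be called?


The task needs a function whose description is: Calculate monthly payment for a loan.
calculate_loan


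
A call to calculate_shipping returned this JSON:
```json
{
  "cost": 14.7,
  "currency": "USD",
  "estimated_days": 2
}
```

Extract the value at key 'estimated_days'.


2


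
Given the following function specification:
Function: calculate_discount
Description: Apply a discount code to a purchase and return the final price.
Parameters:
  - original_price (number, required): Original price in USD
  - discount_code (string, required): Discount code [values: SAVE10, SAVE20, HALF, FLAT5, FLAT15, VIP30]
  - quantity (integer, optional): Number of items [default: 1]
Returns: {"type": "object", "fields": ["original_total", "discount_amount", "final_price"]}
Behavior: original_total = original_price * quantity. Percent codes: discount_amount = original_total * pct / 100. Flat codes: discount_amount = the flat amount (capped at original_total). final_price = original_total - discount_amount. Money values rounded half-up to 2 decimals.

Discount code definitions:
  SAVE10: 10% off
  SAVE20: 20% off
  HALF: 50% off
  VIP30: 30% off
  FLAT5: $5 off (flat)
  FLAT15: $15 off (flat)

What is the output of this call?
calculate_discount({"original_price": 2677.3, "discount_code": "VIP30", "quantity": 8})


original_total = 2677.3 * 8 = 21418.40
VIP30 = 30% off: discount_amount = 21418.40 * 30/100 = 6425.52 -> 6425.52
final_price = 21418.40 - 6425.52 = 14992.88
Output:
{"original_total": 21418.4, "discount_amount": 6425.52, "final_price": 14992.88}


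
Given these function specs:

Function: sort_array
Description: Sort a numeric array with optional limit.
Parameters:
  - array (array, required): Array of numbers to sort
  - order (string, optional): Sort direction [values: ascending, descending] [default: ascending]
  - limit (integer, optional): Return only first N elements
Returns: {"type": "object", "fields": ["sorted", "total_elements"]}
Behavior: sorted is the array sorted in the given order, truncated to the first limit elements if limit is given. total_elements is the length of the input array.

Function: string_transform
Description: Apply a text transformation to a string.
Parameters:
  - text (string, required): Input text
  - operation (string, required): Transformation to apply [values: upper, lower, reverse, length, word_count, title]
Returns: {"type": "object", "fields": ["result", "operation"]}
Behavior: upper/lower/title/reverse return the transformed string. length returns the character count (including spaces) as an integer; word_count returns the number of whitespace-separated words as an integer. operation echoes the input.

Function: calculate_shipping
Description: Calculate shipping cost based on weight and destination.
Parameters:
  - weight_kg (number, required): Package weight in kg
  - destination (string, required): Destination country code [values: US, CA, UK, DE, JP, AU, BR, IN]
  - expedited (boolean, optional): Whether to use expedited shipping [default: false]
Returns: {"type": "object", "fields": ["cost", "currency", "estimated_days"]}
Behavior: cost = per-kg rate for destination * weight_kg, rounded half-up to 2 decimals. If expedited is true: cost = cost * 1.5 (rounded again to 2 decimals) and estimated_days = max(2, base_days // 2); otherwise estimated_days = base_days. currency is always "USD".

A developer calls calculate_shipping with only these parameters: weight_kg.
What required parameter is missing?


Required parameters: weight_kg, destination
Provided: weight_kg
Missing: destination
destination


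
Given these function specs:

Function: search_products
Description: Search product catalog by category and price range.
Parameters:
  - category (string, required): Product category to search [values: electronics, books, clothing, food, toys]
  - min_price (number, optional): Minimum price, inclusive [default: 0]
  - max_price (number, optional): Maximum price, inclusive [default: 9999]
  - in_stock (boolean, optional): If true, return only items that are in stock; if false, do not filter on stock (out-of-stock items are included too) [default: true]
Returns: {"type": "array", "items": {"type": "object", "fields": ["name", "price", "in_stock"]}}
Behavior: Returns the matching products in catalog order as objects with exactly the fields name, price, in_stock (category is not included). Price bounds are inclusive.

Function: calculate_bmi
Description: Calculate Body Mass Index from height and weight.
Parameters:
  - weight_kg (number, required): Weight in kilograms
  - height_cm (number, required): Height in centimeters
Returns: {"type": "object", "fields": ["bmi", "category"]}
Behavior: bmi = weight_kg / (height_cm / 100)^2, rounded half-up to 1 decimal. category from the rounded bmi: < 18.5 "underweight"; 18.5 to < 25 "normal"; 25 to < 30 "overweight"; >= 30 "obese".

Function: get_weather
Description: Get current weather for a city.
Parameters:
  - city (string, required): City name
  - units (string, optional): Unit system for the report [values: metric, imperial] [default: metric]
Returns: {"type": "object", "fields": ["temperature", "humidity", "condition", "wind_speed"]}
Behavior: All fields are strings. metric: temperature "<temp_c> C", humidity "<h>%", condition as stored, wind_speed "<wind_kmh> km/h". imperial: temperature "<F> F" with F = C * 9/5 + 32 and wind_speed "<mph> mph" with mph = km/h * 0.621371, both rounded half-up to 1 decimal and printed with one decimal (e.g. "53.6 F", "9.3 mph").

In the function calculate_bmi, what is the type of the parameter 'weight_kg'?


The calculate_bmi spec declares:
  - weight_kg (number, required): Weight in kilograms
Type:
number
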